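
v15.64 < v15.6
False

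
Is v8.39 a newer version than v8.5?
Yes. Version numbers are compared segment by segment as integers, not as decimals: minor version 39 > 5, so v8.39 > v8.5 (even though the decimal 8.39 < 8.5).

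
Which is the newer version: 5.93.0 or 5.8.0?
5.93.0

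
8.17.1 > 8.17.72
False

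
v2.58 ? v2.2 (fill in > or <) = >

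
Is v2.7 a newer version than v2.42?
No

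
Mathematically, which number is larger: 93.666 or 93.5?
93.666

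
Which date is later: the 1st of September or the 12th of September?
the 12th of September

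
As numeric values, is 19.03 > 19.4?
False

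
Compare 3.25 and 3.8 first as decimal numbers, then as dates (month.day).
As decimals: 3.25 < 3.8. As dates: 3/25 is later than 3/8 (day 25 > day 8).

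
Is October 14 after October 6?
Yes. Day 14 comes after day 6 in October — this is a date comparison, not a decimal one (the decimal 10.14 would be smaller than 10.6).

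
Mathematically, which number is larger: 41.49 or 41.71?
41.71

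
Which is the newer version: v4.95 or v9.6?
v9.6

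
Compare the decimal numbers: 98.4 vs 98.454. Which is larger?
98.454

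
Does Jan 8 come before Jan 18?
Yes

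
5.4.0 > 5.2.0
True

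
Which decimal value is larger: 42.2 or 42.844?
42.844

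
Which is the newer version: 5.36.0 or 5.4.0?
5.36.0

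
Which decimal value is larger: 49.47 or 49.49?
49.49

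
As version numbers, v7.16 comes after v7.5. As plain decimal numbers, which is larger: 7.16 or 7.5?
7.5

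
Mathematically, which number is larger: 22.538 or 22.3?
22.538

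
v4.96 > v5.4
False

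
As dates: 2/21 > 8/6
False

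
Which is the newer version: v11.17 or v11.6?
v11.17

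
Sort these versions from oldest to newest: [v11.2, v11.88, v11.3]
[v11.2, v11.3, v11.88]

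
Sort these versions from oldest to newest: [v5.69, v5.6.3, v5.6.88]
[v5.6.3, v5.6.88, v5.69]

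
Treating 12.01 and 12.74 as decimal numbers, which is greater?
12.74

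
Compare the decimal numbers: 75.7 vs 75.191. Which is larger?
75.7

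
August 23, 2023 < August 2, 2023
False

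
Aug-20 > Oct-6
False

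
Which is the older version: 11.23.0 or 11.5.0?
11.5.0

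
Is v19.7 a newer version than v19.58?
No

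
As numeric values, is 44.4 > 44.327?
True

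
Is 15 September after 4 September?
Yes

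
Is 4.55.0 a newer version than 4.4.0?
Yes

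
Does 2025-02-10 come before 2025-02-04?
No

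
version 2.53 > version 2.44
True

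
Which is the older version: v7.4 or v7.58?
v7.4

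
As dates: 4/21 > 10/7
False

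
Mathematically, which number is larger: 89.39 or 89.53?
89.53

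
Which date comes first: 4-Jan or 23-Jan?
4-Jan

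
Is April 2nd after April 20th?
No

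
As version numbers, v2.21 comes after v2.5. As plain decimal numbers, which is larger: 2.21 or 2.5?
2.5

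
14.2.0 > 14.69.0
False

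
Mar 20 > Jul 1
False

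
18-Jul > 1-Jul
True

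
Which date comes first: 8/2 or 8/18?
8/2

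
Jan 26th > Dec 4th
False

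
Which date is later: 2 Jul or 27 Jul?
27 Jul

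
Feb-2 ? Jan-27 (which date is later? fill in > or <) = >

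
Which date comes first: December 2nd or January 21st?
January 21st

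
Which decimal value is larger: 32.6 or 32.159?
32.6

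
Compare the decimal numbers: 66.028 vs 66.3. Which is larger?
66.3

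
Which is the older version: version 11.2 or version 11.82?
version 11.2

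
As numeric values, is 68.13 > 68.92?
False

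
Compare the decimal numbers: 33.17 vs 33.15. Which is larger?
33.17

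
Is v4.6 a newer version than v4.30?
No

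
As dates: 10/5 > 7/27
True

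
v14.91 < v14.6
False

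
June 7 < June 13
True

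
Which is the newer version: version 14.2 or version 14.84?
version 14.84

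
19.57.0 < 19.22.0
False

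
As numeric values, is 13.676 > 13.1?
True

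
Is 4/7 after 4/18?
No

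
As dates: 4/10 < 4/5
False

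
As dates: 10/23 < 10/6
False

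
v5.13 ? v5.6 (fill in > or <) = >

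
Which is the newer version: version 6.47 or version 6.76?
version 6.76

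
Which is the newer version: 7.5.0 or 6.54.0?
7.5.0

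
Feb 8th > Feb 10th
False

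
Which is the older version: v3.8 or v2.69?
v2.69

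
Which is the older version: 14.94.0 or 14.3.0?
14.3.0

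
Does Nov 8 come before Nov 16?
Yes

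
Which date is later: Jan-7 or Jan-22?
Jan-22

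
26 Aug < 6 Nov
True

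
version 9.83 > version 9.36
True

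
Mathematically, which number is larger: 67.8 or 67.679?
67.8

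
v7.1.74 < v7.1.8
False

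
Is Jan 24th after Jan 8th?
Yes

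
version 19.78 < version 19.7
False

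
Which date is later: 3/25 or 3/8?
3/25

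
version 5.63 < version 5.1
False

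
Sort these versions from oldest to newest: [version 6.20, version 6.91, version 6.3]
[version 6.3, version 6.20, version 6.91]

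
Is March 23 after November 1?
No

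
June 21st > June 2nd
True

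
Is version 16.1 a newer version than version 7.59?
Yes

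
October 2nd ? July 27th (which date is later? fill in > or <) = >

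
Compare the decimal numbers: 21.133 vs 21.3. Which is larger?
21.3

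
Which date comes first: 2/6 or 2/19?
2/6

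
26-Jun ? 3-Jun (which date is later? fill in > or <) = >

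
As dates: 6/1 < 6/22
True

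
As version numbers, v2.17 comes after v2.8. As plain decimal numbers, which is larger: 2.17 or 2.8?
2.8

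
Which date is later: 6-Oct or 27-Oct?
27-Oct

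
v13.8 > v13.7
True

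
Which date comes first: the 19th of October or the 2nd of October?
the 2nd of October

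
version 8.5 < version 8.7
True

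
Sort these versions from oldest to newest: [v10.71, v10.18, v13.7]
[v10.18, v10.71, v13.7]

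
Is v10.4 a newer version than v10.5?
No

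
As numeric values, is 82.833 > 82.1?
True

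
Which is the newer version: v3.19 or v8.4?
v8.4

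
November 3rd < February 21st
False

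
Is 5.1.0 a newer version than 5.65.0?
No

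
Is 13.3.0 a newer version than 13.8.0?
No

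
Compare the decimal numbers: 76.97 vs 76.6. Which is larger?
76.97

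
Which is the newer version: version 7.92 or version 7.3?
version 7.92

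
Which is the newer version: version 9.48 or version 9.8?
version 9.48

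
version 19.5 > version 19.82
False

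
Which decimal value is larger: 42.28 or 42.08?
42.28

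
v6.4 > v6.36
False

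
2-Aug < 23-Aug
True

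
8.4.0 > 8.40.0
False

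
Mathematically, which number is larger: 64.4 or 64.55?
64.55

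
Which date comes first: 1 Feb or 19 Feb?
1 Feb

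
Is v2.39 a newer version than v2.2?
Yes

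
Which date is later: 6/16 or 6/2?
6/16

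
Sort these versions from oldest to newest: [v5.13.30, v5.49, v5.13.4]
[v5.13.4, v5.13.30, v5.49]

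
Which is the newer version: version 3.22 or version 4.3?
version 4.3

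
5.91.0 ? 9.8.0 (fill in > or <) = <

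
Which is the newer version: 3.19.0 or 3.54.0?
3.54.0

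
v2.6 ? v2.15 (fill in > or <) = <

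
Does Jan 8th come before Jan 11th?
Yes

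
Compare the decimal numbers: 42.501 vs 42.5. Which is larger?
42.501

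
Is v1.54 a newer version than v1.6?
Yes. Version numbers are compared segment by segment as integers, not as decimals: minor version 54 > 6, so v1.54 > v1.6 (even though the decimal 1.54 < 1.6).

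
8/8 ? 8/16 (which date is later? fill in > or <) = <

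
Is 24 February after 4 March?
No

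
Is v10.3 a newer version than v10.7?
No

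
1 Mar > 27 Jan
True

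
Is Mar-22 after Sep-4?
No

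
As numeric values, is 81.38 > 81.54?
False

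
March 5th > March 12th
False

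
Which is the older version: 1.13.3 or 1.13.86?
1.13.3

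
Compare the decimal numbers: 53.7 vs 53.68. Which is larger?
53.7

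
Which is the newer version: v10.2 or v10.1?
v10.2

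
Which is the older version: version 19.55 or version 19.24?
version 19.24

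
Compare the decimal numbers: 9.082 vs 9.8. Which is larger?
9.8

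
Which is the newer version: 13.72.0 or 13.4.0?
13.72.0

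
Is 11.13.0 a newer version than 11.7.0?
Yes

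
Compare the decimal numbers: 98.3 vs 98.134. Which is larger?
98.3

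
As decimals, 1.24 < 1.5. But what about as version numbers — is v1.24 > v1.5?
True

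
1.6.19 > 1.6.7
True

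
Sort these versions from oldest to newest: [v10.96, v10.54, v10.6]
[v10.6, v10.54, v10.96]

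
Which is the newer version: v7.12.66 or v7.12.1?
v7.12.66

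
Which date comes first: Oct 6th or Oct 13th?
Oct 6th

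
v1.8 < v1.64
True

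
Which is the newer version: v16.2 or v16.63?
v16.63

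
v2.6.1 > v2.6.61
False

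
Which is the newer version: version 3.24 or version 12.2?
version 12.2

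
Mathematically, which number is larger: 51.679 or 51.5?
51.679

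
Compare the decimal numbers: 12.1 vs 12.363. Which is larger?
12.363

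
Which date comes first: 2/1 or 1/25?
1/25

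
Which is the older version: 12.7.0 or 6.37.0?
6.37.0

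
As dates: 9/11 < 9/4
False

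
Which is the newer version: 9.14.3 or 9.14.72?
9.14.72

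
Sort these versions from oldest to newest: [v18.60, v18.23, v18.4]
[v18.4, v18.23, v18.60]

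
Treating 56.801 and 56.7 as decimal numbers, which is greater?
56.801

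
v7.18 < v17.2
True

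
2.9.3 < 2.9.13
True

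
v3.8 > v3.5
True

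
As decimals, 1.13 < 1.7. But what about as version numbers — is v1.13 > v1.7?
True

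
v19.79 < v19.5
False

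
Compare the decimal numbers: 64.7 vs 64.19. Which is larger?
64.7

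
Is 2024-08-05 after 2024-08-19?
No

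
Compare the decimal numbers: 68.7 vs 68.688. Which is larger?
68.7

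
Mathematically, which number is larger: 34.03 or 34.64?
34.64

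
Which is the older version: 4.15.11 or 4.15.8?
4.15.8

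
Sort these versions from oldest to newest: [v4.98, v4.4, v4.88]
[v4.4, v4.88, v4.98]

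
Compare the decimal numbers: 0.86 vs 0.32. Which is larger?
0.86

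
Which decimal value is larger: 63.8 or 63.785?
63.8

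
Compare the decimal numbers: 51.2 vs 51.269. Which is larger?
51.269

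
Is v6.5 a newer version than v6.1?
Yes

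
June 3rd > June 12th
False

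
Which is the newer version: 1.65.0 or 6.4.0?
6.4.0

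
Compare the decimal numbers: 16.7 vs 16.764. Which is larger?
16.764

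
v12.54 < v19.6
True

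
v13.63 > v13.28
True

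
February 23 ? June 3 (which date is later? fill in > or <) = <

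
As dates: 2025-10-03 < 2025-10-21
True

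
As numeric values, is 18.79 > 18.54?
True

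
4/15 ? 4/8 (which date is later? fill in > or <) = >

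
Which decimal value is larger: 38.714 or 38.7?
38.714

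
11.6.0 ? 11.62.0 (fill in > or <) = <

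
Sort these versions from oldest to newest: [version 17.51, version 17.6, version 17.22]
[version 17.6, version 17.22, version 17.51]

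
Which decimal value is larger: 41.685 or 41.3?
41.685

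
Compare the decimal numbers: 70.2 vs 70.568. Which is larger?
70.568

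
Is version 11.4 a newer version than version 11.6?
No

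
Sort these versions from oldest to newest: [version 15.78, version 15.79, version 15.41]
[version 15.41, version 15.78, version 15.79]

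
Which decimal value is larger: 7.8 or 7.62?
7.8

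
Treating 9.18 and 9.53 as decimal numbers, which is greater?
9.53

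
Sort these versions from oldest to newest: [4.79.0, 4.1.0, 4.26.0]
[4.1.0, 4.26.0, 4.79.0]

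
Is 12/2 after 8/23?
Yes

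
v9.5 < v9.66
True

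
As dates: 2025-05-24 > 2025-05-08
True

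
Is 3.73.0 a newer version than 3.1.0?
Yes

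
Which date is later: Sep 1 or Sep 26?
Sep 26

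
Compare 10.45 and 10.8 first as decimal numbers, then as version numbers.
As decimals: 10.45 < 10.8. As versions: v10.45 > v10.8 (minor version 45 > 8).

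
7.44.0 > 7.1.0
True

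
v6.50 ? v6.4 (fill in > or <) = >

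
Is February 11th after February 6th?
Yes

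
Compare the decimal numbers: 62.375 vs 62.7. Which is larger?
62.7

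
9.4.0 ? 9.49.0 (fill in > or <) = <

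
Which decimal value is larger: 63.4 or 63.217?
63.4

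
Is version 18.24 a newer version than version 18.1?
Yes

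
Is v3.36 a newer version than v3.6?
Yes. Version numbers are compared segment by segment as integers, not as decimals: minor version 36 > 6, so v3.36 > v3.6 (even though the decimal 3.36 < 3.6).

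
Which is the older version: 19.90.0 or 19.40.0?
19.40.0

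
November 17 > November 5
True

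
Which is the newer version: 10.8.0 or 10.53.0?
10.53.0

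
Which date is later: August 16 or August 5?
August 16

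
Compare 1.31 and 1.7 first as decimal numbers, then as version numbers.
As decimals: 1.31 < 1.7. As versions: v1.31 > v1.7 (minor version 31 > 7).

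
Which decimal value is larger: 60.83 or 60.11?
60.83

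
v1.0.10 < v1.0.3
False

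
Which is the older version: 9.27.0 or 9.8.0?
9.8.0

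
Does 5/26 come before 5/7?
No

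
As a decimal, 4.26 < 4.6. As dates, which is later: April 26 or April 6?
April 26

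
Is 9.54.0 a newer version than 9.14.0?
Yes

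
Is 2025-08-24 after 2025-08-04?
Yes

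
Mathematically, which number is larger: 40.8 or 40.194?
40.8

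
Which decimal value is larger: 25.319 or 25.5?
25.5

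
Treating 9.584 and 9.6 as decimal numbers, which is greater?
9.6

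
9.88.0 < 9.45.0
False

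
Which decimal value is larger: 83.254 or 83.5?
83.5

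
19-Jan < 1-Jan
False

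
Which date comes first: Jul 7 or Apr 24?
Apr 24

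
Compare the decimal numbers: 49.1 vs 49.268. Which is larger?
49.268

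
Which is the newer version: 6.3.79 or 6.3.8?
6.3.79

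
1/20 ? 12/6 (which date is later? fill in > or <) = <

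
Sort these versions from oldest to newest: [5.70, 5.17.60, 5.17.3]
[5.17.3, 5.17.60, 5.70]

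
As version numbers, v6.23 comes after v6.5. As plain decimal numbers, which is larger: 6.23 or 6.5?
6.5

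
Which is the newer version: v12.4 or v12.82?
v12.82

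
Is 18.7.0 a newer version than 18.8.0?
No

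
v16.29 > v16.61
False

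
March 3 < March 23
True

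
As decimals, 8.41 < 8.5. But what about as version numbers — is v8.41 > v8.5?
True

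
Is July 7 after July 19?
No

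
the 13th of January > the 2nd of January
True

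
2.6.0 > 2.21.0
False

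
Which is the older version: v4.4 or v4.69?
v4.4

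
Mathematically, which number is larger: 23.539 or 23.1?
23.539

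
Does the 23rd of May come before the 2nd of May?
No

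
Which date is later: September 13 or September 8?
September 13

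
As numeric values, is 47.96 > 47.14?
True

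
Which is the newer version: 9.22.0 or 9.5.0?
9.22.0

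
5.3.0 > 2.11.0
True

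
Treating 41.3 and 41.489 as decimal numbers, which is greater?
41.489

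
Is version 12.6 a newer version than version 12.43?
No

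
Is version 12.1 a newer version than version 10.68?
Yes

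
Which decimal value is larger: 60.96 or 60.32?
60.96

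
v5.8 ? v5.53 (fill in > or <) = <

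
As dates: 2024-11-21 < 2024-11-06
False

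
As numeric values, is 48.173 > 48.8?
False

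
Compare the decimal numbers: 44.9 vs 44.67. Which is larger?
44.9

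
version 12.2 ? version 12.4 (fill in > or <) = <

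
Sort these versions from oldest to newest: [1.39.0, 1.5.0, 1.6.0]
[1.5.0, 1.6.0, 1.39.0]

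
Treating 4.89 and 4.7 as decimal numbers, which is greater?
4.89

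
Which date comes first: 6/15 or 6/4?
6/4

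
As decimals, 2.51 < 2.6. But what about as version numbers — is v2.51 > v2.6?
True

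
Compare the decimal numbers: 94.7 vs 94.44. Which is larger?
94.7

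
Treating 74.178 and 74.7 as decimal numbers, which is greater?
74.7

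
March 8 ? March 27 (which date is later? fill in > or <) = <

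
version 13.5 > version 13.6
False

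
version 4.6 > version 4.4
True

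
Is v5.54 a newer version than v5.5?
Yes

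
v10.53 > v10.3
True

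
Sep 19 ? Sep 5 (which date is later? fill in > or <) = >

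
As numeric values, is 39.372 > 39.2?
True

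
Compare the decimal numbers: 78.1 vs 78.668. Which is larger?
78.668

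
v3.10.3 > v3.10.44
False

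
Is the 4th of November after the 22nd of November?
No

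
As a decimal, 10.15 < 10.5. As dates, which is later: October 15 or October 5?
October 15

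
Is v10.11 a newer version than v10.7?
Yes. Version numbers are compared segment by segment as integers, not as decimals: minor version 11 > 7, so v10.11 > v10.7 (even though the decimal 10.11 < 10.7).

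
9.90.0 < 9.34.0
False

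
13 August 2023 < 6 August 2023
False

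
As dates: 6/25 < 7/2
True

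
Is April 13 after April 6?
Yes. Day 13 comes after day 6 in April — this is a date comparison, not a decimal one (the decimal 4.13 would be smaller than 4.6).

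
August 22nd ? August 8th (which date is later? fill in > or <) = >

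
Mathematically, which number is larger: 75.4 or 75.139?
75.4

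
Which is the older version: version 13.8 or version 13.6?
version 13.6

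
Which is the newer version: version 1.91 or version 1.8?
version 1.91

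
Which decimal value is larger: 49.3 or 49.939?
49.939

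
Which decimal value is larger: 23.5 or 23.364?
23.5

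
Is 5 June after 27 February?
Yes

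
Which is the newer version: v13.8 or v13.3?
v13.8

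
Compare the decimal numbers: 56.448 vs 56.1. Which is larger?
56.448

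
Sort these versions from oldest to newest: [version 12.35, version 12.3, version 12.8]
[version 12.3, version 12.8, version 12.35]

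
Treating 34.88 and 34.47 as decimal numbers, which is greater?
34.88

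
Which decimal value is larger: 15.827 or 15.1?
15.827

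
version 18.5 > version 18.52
False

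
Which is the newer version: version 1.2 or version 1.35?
version 1.35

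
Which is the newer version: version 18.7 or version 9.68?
version 18.7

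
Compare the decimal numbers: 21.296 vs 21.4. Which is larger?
21.4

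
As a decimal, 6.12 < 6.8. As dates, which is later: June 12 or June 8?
June 12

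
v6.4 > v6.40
False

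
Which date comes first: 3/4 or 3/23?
3/4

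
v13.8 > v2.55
True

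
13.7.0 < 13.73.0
True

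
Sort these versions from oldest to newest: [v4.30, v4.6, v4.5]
[v4.5, v4.6, v4.30]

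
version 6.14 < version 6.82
True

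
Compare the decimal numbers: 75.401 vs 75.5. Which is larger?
75.5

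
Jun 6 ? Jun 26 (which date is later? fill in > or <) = <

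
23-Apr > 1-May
False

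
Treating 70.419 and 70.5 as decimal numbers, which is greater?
70.5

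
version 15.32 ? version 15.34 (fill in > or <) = <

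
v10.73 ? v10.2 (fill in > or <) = >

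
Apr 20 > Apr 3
True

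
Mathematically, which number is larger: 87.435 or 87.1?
87.435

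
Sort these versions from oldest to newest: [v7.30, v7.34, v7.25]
[v7.25, v7.30, v7.34]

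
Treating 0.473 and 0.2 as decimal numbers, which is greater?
0.473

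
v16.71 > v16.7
True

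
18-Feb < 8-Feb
False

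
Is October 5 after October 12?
No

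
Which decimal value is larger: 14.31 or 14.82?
14.82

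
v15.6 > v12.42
True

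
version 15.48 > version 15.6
True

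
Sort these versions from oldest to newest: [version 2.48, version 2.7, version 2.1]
[version 2.1, version 2.7, version 2.48]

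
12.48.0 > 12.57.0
False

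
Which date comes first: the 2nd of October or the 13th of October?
the 2nd of October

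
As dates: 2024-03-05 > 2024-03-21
False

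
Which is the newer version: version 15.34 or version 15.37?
version 15.37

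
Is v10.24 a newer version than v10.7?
Yes. Version numbers are compared segment by segment as integers, not as decimals: minor version 24 > 7, so v10.24 > v10.7 (even though the decimal 10.24 < 10.7).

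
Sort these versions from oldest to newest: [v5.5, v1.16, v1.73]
[v1.16, v1.73, v5.5]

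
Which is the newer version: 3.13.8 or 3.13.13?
3.13.13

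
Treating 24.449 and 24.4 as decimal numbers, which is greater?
24.449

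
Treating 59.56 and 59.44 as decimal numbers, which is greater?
59.56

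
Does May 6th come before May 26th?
Yes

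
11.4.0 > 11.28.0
False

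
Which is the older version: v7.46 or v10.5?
v7.46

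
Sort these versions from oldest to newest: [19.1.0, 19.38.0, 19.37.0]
[19.1.0, 19.37.0, 19.38.0]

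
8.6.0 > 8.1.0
True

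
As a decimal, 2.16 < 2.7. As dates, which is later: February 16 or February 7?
February 16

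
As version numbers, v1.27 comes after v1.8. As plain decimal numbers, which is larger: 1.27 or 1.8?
1.8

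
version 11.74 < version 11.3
False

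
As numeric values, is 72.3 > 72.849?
False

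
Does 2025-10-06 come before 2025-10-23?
Yes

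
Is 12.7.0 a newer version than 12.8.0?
No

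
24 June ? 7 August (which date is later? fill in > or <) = <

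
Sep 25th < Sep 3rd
False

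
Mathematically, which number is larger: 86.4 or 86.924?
86.924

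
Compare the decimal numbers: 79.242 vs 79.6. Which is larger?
79.6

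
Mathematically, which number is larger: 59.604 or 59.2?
59.604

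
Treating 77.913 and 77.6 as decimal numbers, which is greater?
77.913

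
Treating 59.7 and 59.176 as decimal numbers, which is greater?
59.7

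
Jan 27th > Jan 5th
True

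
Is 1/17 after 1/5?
Yes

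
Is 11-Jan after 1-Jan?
Yes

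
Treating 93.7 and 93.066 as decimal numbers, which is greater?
93.7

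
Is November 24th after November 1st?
Yes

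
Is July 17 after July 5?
Yes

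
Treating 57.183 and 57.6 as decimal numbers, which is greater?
57.6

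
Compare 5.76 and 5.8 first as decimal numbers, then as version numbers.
As decimals: 5.76 < 5.8. As versions: v5.76 > v5.8 (minor version 76 > 8).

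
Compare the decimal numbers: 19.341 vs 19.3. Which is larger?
19.341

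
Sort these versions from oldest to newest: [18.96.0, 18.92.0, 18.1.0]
[18.1.0, 18.92.0, 18.96.0]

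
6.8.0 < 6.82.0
True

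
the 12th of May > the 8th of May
True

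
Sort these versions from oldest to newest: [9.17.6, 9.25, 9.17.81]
[9.17.6, 9.17.81, 9.25]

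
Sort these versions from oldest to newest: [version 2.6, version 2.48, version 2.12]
[version 2.6, version 2.12, version 2.48]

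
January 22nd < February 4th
True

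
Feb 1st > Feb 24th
False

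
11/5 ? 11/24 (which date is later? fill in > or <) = <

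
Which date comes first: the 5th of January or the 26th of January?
the 5th of January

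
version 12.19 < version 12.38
True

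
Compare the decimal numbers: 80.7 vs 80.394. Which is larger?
80.7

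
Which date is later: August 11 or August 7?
August 11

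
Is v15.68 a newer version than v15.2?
Yes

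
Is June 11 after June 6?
Yes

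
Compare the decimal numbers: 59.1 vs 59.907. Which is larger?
59.907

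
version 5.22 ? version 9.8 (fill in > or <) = <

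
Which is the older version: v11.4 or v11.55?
v11.4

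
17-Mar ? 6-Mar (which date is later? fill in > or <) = >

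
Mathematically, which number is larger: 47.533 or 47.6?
47.6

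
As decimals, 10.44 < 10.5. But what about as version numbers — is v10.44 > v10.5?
True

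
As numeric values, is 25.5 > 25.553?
False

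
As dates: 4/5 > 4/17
False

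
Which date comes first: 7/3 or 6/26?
6/26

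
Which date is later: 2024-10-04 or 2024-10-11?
2024-10-11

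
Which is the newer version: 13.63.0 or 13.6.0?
13.63.0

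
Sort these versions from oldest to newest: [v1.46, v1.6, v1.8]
[v1.6, v1.8, v1.46]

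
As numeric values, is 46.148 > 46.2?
False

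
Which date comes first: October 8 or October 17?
October 8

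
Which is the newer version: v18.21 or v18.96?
v18.96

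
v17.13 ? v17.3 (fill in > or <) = >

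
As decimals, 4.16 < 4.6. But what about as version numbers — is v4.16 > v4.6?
True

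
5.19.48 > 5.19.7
True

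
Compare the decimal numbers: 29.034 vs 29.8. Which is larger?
29.8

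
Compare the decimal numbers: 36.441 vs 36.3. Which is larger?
36.441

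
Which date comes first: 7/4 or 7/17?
7/4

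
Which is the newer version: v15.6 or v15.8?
v15.8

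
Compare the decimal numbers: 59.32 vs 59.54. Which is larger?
59.54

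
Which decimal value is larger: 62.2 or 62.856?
62.856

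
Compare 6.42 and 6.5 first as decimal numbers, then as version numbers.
As decimals: 6.42 < 6.5. As versions: v6.42 > v6.5 (minor version 42 > 5).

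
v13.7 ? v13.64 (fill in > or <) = <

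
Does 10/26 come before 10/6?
No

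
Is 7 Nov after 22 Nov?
No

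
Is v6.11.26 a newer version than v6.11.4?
Yes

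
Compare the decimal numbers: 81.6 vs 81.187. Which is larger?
81.6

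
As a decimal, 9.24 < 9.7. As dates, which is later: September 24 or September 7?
September 24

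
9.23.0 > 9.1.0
True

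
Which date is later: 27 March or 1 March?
27 March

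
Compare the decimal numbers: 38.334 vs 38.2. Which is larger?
38.334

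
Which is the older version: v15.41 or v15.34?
v15.34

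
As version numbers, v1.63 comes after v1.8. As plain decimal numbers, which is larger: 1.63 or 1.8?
1.8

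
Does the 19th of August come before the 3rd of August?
No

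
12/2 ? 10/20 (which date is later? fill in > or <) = >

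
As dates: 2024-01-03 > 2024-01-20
False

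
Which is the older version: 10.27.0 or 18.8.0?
10.27.0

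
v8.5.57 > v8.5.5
True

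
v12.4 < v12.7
True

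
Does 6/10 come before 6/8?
No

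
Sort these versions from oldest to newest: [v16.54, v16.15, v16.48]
[v16.15, v16.48, v16.54]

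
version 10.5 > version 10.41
False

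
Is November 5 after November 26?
No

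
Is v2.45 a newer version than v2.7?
Yes. Version numbers are compared segment by segment as integers, not as decimals: minor version 45 > 7, so v2.45 > v2.7 (even though the decimal 2.45 < 2.7).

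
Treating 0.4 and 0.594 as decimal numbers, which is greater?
0.594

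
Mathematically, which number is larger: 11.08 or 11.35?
11.35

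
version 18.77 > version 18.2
True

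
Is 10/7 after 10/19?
No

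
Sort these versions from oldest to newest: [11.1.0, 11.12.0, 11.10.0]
[11.1.0, 11.10.0, 11.12.0]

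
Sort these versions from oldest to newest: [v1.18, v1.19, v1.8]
[v1.8, v1.18, v1.19]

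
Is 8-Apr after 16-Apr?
No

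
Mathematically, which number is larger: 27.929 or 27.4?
27.929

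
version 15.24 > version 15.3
True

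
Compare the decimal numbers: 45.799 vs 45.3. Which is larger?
45.799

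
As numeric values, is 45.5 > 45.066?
True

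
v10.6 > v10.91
False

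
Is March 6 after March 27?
No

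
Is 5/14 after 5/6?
Yes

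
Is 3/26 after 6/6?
No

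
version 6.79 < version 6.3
False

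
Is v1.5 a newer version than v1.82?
No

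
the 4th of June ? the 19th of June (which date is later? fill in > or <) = <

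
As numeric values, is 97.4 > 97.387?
True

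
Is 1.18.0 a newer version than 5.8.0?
No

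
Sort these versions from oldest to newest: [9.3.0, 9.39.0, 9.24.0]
[9.3.0, 9.24.0, 9.39.0]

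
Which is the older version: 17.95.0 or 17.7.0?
17.7.0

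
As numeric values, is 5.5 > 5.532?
False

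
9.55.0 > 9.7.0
True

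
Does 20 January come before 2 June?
Yes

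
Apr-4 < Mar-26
False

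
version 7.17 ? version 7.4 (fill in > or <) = >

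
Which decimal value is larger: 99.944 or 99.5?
99.944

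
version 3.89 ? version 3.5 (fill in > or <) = >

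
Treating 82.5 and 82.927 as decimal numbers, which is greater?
82.927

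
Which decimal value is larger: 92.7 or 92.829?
92.829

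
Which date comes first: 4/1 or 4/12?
4/1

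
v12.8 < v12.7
False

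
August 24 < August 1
False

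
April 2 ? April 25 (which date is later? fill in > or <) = <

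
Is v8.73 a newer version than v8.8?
Yes. Version numbers are compared segment by segment as integers, not as decimals: minor version 73 > 8, so v8.73 > v8.8 (even though the decimal 8.73 < 8.8).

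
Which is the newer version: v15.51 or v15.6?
v15.51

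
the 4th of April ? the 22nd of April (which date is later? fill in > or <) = <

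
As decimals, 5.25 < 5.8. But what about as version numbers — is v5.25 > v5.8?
True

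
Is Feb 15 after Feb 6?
Yes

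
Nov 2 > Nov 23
False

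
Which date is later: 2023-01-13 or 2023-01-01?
2023-01-13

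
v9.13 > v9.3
True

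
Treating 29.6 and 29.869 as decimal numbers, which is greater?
29.869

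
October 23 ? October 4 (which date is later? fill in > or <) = >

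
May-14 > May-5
True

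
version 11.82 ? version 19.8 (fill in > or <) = <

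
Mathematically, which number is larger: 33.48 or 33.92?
33.92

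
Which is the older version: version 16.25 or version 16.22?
version 16.22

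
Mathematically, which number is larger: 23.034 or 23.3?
23.3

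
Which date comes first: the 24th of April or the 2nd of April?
the 2nd of April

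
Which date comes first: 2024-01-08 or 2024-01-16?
2024-01-08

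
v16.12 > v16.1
True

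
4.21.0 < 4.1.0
False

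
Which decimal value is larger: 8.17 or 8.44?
8.44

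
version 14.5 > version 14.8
False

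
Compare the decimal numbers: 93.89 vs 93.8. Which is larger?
93.89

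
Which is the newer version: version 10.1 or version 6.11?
version 10.1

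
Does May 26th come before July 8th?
Yes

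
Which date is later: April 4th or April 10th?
April 10th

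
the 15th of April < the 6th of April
False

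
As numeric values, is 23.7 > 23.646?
True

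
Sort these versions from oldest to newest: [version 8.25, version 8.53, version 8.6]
[version 8.6, version 8.25, version 8.53]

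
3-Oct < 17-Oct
True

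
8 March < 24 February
False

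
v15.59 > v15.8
True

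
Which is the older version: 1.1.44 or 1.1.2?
1.1.2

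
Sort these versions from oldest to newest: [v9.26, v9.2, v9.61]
[v9.2, v9.26, v9.61]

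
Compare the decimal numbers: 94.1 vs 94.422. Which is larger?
94.422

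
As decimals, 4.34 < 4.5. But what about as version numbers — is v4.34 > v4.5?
True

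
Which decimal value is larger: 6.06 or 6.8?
6.8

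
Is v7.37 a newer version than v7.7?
Yes. Version numbers are compared segment by segment as integers, not as decimals: minor version 37 > 7, so v7.37 > v7.7 (even though the decimal 7.37 < 7.7).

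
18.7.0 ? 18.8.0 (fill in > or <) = <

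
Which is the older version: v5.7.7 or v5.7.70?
v5.7.7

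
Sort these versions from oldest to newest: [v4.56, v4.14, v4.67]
[v4.14, v4.56, v4.67]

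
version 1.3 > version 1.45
False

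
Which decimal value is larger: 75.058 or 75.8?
75.8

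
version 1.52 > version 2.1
False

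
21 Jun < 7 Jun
False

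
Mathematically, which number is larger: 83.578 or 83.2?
83.578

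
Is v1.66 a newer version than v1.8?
Yes. Version numbers are compared segment by segment as integers, not as decimals: minor version 66 > 8, so v1.66 > v1.8 (even though the decimal 1.66 < 1.8).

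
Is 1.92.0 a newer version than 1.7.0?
Yes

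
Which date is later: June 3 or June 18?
June 18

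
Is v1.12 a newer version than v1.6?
Yes. Version numbers are compared segment by segment as integers, not as decimals: minor version 12 > 6, so v1.12 > v1.6 (even though the decimal 1.12 < 1.6).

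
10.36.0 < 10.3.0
False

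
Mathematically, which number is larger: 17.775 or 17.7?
17.775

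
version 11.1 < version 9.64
False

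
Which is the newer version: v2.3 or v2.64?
v2.64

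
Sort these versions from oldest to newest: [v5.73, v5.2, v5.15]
[v5.2, v5.15, v5.73]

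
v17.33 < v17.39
True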